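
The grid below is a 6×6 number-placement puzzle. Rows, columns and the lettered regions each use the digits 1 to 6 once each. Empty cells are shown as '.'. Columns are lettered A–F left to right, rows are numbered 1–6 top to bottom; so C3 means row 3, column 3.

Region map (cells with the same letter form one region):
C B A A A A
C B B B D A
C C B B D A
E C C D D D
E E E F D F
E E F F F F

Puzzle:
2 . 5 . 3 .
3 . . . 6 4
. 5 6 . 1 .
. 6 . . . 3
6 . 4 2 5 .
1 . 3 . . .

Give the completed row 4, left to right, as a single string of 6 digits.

561423

A3 = 4: row 3 has {1,5,6}; col 1 has {1,2,3,6}; region has {2,3,5,6} → only 4 remains.
D3 = 3: row 3 has {1,4,5,6}; col 4 has {2}; region has {6} → only 3 remains.
F3 = 2: row 3 has {1,3,4,5,6}; col 6 has {3,4}; region has {3,4,5} → only 2 remains.
A4 = 5: row 4 has {3,6}; col 1 has {1,2,3,4,6}; region has {1,4,6} → only 5 remains.
C4 = 1: row 4 has {3,5,6}; col 3 has {3,4,5,6}; region has {2,3,4,5,6} → only 1 remains.
D4 = 4: row 4 has {1,3,5,6}; col 4 has {2,3}; region has {1,3,5,6} → only 4 remains.
E4 = 2: row 4 has {1,3,4,5,6}; col 5 has {1,3,5,6}; region has {1,3,4,5,6} → only 2 remains.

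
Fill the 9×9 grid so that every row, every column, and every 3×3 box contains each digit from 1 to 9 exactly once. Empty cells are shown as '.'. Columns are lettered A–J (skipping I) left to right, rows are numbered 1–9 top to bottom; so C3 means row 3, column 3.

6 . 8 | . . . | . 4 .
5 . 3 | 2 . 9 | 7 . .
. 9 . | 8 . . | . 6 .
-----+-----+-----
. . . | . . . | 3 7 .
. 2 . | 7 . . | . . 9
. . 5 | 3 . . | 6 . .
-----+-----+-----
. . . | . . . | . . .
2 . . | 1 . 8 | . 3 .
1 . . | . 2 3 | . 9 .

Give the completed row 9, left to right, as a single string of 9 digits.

157423896

D1 = 5 (sole candidate).
G1 = 9 (hidden single in row 1).
J1 = 2 (hidden single in row 1).
E1 = 3 (hidden single in row 1).
E2 = 6 (hidden single in row 2).
B2 = 4 (hidden single in row 2).
A3 = 7 (sole candidate).
B1 = 1 (sole candidate).
F1 = 7 (sole candidate).
C3 = 2 (sole candidate).
J3 = 3 (hidden single in row 3).
G3 = 5 (hidden single in row 3).
G8 = 4 (sole candidate).
G9 = 8: row 9 has {1,2,3,9}; col 7 has {3,4,5,6,7,9}; box has {3,4,9} → only 8 remains.
G5 = 1 (sole candidate).
G7 = 2 (sole candidate).
F4 = 2 (hidden single in row 4).
A5 = 3 (hidden single in row 5).
H6 = 2 (hidden single in row 6).
B6 = 7 (hidden single in row 6).
B7 = 3 (hidden single in row 7).
A7 = 8 (hidden single in row 7).
B4 = 8 (hidden single in column 2).
C4 = 1 (hidden single in column 3).
D4 = 6 (hidden single in row 4).
D9 = 4: row 9 has {1,2,3,8,9}; col 4 has {1,2,3,5,6,7,8}; box has {1,2,3,8} → only 4 remains.
D7 = 9 (sole candidate).
C5 = 6 (hidden single in row 5).
C9 = 7: row 9 has {1,2,3,4,8,9}; col 3 has {1,2,3,5,6,8}; box has {1,2,3,8} → only 7 remains.
C7 = 4 (sole candidate).
C8 = 9 (sole candidate).
F7 = 6 (hidden single in column 6).
F5 = 5 (hidden single in column 6).
H5 = 8 (sole candidate).
J6 = 4 (sole candidate).
H2 = 1 (sole candidate).
J2 = 8 (sole candidate).
J4 = 5 (sole candidate).
E5 = 4 (sole candidate).
A6 = 9 (sole candidate).
F6 = 1 (sole candidate).
H7 = 5 (sole candidate).
J9 = 6: row 9 has {1,2,3,4,7,8,9}; col 9 has {2,3,4,5,8,9}; box has {2,3,4,5,8,9} → only 6 remains.
E3 = 1 (sole candidate).
F3 = 4 (sole candidate).
A4 = 4 (sole candidate).
E4 = 9 (sole candidate).
E6 = 8 (sole candidate).
E7 = 7 (sole candidate).
J7 = 1 (sole candidate).
E8 = 5 (sole candidate).
J8 = 7 (sole candidate).
B9 = 5: row 9 has {1,2,3,4,6,7,8,9}; col 2 has {1,2,3,4,7,8,9}; box has {1,2,3,4,7,8,9} → only 5 remains.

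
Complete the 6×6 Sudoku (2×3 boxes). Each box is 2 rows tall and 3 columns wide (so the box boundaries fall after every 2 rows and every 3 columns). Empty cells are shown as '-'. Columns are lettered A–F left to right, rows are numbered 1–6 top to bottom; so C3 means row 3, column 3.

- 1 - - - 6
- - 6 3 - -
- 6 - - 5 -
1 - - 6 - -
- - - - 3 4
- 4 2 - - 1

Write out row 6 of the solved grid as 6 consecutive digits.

342561

B5 = 5: row 5 has {3,4}; col 2 has {1,4,6}; box has {2,4} → only 5 remains.
C5 = 1: row 5 has {3,4,5}; col 3 has {2,6}; box has {2,4,5} → only 1 remains.
D5 = 2: row 5 has {1,3,4,5}; col 4 has {3,6}; box has {1,3,4} → only 2 remains.
D6 = 5: row 6 has {1,2,4}; col 4 has {2,3,6}; box has {1,2,3,4} → only 5 remains.
E6 = 6: row 6 has {1,2,4,5}; col 5 has {3,5}; box has {1,2,3,4,5} → only 6 remains.
D1 = 4: row 1 has {1,6}; col 4 has {2,3,5,6}; box has {3,6} → only 4 remains.
E1 = 2: row 1 has {1,4,6}; col 5 has {3,5,6}; box has {3,4,6} → only 2 remains.
B2 = 2: row 2 has {3,6}; col 2 has {1,4,5,6}; box has {1,6} → only 2 remains.
E2 = 1: row 2 has {2,3,6}; col 5 has {2,3,5,6}; box has {2,3,4,6} → only 1 remains.
F2 = 5: row 2 has {1,2,3,6}; col 6 has {1,4,6}; box has {1,2,3,4,6} → only 5 remains.
D3 = 1: row 3 has {5,6}; col 4 has {2,3,4,5,6}; box has {5,6} → only 1 remains.
B4 = 3: row 4 has {1,6}; col 2 has {1,2,4,5,6}; box has {1,6} → only 3 remains.
E4 = 4: row 4 has {1,3,6}; col 5 has {1,2,3,5,6}; box has {1,5,6} → only 4 remains.
F4 = 2: row 4 has {1,3,4,6}; col 6 has {1,4,5,6}; box has {1,4,5,6} → only 2 remains.
A5 = 6: row 5 has {1,2,3,4,5}; col 1 has {1}; box has {1,2,4,5} → only 6 remains.
A6 = 3: row 6 has {1,2,4,5,6}; col 1 has {1,6}; box has {1,2,4,5,6} → only 3 remains.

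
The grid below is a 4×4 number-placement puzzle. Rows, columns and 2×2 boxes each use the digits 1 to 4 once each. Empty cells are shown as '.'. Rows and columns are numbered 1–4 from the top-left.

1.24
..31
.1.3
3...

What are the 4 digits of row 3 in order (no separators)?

R1C2 = 3: row 1 has {1,2,4}; col 2 has {1}; box has {1} → only 3 remains.
R3C3 = 4: row 3 has {1,3}; col 3 has {2,3}; box has {3} → only 4 remains.
R4C3 = 1: row 4 has {3}; col 3 has {2,3,4}; box has {3,4} → only 1 remains.
R4C4 = 2: row 4 has {1,3}; col 4 has {1,3,4}; box has {1,3,4} → only 2 remains.
R3C1 = 2: row 3 has {1,3,4}; col 1 has {1,3}; box has {1,3} → only 2 remains.

2143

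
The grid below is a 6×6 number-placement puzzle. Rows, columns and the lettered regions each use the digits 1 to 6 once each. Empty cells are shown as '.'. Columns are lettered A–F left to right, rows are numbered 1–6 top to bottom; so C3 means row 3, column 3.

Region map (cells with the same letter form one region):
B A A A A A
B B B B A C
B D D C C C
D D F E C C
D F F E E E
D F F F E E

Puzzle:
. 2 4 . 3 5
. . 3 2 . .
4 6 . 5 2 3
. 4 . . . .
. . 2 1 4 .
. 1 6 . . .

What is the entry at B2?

5

D1 = 6 (sole candidate).
B2 = 5: row 2 has {2,3}; col 2 has {1,2,4,6}; region has {2,3,4} → only 5 remains.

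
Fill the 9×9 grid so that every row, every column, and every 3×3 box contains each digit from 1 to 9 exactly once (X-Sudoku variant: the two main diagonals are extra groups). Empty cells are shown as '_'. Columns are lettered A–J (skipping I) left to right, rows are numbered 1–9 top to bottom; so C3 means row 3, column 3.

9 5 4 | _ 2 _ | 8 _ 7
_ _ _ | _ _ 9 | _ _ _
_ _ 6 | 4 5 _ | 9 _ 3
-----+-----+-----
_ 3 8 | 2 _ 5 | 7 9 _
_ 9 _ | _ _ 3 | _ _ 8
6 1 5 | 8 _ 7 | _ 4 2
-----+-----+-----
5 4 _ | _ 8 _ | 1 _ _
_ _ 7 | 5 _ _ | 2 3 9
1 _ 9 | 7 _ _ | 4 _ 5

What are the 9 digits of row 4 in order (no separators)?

B2 = 8: row 2 has {9}; col 2 has {1,3,4,5,9}; box has {4,5,6,9}; main diagonal has {1,2,3,5,6,7,9} → only 8 remains.
A4 = 4: row 4 has {2,3,5,7,8,9}; col 1 has {1,5,6,9}; box has {1,3,5,6,8,9} → only 4 remains.
C5 = 2: row 5 has {3,8,9}; col 3 has {4,5,6,7,8,9}; box has {1,3,4,5,6,8,9} → only 2 remains.
E5 = 4: row 5 has {2,3,8,9}; col 5 has {2,5,8}; box has {2,3,5,7,8}; main diagonal has {1,2,3,5,6,7,8,9}; anti-diagonal has {1,5,7,8,9} → only 4 remains.
E6 = 9: row 6 has {1,2,4,5,6,7,8}; col 5 has {2,4,5,8}; box has {2,3,4,5,7,8} → only 9 remains.
G6 = 3: row 6 has {1,2,4,5,6,7,8,9}; col 7 has {1,2,4,7,8,9}; box has {2,4,7,8,9} → only 3 remains.
C7 = 3: row 7 has {1,4,5,8}; col 3 has {2,4,5,6,7,8,9}; box has {1,4,5,7,9}; anti-diagonal has {1,4,5,7,8,9} → only 3 remains.
J7 = 6: row 7 has {1,3,4,5,8}; col 9 has {2,3,5,7,8,9}; box has {1,2,3,4,5,9} → only 6 remains.
A8 = 8: row 8 has {2,3,5,7,9}; col 1 has {1,4,5,6,9}; box has {1,3,4,5,7,9} → only 8 remains.
B8 = 6: row 8 has {2,3,5,7,8,9}; col 2 has {1,3,4,5,8,9}; box has {1,3,4,5,7,8,9}; anti-diagonal has {1,3,4,5,7,8,9} → only 6 remains.
E8 = 1: row 8 has {2,3,5,6,7,8,9}; col 5 has {2,4,5,8,9}; box has {5,7,8} → only 1 remains.
F8 = 4: row 8 has {1,2,3,5,6,7,8,9}; col 6 has {3,5,7,9}; box has {1,5,7,8} → only 4 remains.
B9 = 2: row 9 has {1,4,5,7,9}; col 2 has {1,3,4,5,6,8,9}; box has {1,3,4,5,6,7,8,9} → only 2 remains.
F9 = 6: row 9 has {1,2,4,5,7,9}; col 6 has {3,4,5,7,9}; box has {1,4,5,7,8} → only 6 remains.
H9 = 8: row 9 has {1,2,4,5,6,7,9}; col 8 has {3,4,9}; box has {1,2,3,4,5,6,9} → only 8 remains.
F1 = 1: row 1 has {2,4,5,7,8,9}; col 6 has {3,4,5,6,7,9}; box has {2,4,5,9} → only 1 remains.
H1 = 6: row 1 has {1,2,4,5,7,8,9}; col 8 has {3,4,8,9}; box has {3,7,8,9} → only 6 remains.
C2 = 1: row 2 has {8,9}; col 3 has {2,3,4,5,6,7,8,9}; box has {4,5,6,8,9} → only 1 remains.
G2 = 5: row 2 has {1,8,9}; col 7 has {1,2,3,4,7,8,9}; box has {3,6,7,8,9} → only 5 remains.
H2 = 2: row 2 has {1,5,8,9}; col 8 has {3,4,6,8,9}; box has {3,5,6,7,8,9}; anti-diagonal has {1,3,4,5,6,7,8,9} → only 2 remains.
J2 = 4: row 2 has {1,2,5,8,9}; col 9 has {2,3,5,6,7,8,9}; box has {2,3,5,6,7,8,9} → only 4 remains.
B3 = 7: row 3 has {3,4,5,6,9}; col 2 has {1,2,3,4,5,6,8,9}; box has {1,4,5,6,8,9} → only 7 remains.
F3 = 8: row 3 has {3,4,5,6,7,9}; col 6 has {1,3,4,5,6,7,9}; box has {1,2,4,5,9} → only 8 remains.
H3 = 1: row 3 has {3,4,5,6,7,8,9}; col 8 has {2,3,4,6,8,9}; box has {2,3,4,5,6,7,8,9} → only 1 remains.
E4 = 6: row 4 has {2,3,4,5,7,8,9}; col 5 has {1,2,4,5,8,9}; box has {2,3,4,5,7,8,9} → only 6 remains.
J4 = 1: row 4 has {2,3,4,5,6,7,8,9}; col 9 has {2,3,4,5,6,7,8,9}; box has {2,3,4,7,8,9} → only 1 remains.

438265791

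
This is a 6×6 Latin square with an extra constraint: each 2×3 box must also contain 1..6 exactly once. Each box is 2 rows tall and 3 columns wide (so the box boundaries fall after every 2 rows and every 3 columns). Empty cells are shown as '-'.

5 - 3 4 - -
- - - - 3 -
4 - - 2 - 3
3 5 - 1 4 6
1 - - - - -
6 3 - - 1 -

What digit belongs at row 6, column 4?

row 2, column 1 = 2: row 2 has {3}; col 1 has {1,3,4,5,6}; box has {3,5} → only 2 remains.
row 3, column 5 = 5: row 3 has {2,3,4}; col 5 has {1,3,4}; box has {1,2,3,4,6} → only 5 remains.
row 4, column 3 = 2: row 4 has {1,3,4,5,6}; col 3 has {3}; box has {3,4,5} → only 2 remains.
row 6, column 4 = 5: row 6 has {1,3,6}; col 4 has {1,2,4}; box has {1} → only 5 remains.

5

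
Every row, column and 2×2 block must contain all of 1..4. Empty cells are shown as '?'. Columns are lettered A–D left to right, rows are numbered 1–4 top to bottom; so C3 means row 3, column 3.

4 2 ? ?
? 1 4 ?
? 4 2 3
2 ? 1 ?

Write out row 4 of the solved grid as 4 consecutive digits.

C1 = 3: row 1 has {2,4}; col 3 has {1,2,4}; box has {4} → only 3 remains.
D1 = 1: row 1 has {2,3,4}; col 4 has {3}; box has {3,4} → only 1 remains.
A2 = 3: row 2 has {1,4}; col 1 has {2,4}; box has {1,2,4} → only 3 remains.
D2 = 2: row 2 has {1,3,4}; col 4 has {1,3}; box has {1,3,4} → only 2 remains.
A3 = 1: row 3 has {2,3,4}; col 1 has {2,3,4}; box has {2,4} → only 1 remains.
B4 = 3: row 4 has {1,2}; col 2 has {1,2,4}; box has {1,2,4} → only 3 remains.
D4 = 4: row 4 has {1,2,3}; col 4 has {1,2,3}; box has {1,2,3} → only 4 remains.

2314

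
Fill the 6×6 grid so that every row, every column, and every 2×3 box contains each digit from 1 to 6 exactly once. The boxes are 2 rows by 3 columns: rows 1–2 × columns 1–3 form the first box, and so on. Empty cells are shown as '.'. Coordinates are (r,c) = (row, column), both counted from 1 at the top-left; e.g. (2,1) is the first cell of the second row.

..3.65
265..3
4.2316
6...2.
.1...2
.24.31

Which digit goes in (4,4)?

(1,1) = 1: row 1 has {3,5,6}; col 1 has {2,4,6}; box has {2,3,5,6} → only 1 remains.
(1,2) = 4: row 1 has {1,3,5,6}; col 2 has {1,2,6}; box has {1,2,3,5,6} → only 4 remains.
(1,4) = 2: row 1 has {1,3,4,5,6}; col 4 has {3}; box has {3,5,6} → only 2 remains.
(2,5) = 4: row 2 has {2,3,5,6}; col 5 has {1,2,3,6}; box has {2,3,5,6} → only 4 remains.
(3,2) = 5: row 3 has {1,2,3,4,6}; col 2 has {1,2,4,6}; box has {2,4,6} → only 5 remains.
(4,2) = 3: row 4 has {2,6}; col 2 has {1,2,4,5,6}; box has {2,4,5,6} → only 3 remains.
(4,3) = 1: row 4 has {2,3,6}; col 3 has {2,3,4,5}; box has {2,3,4,5,6} → only 1 remains.
(4,6) = 4: row 4 has {1,2,3,6}; col 6 has {1,2,3,5,6}; box has {1,2,3,6} → only 4 remains.
(5,3) = 6: row 5 has {1,2}; col 3 has {1,2,3,4,5}; box has {1,2,4} → only 6 remains.
(5,5) = 5: row 5 has {1,2,6}; col 5 has {1,2,3,4,6}; box has {1,2,3} → only 5 remains.
(6,1) = 5: row 6 has {1,2,3,4}; col 1 has {1,2,4,6}; box has {1,2,4,6} → only 5 remains.
(6,4) = 6: row 6 has {1,2,3,4,5}; col 4 has {2,3}; box has {1,2,3,5} → only 6 remains.
(2,4) = 1: row 2 has {2,3,4,5,6}; col 4 has {2,3,6}; box has {2,3,4,5,6} → only 1 remains.
(4,4) = 5: row 4 has {1,2,3,4,6}; col 4 has {1,2,3,6}; box has {1,2,3,4,6} → only 5 remains.

5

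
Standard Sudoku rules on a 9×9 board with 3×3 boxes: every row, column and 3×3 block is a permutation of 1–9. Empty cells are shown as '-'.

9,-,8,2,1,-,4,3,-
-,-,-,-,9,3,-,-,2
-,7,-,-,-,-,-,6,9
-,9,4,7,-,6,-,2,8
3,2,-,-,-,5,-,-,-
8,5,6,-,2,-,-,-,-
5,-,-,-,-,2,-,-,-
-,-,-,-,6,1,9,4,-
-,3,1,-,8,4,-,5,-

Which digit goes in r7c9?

6

r1c2 = 6 (sole candidate).
r1c6 = 7 (sole candidate).
r1c9 = 5 (sole candidate).
r2c3 = 5 (sole candidate).
r3c6 = 8 (sole candidate).
r3c7 = 1 (sole candidate).
r4c1 = 1 (sole candidate).
r4c5 = 3 (sole candidate).
r4c7 = 5 (sole candidate).
r5c3 = 7 (sole candidate).
r5c5 = 4 (sole candidate).
r5c7 = 6 (sole candidate).
r5c9 = 1 (sole candidate).
r6c6 = 9 (sole candidate).
r6c8 = 7 (sole candidate).
r7c3 = 9 (sole candidate).
r7c4 = 3 (sole candidate).
r7c5 = 7 (sole candidate).
r7c7 = 8 (sole candidate).
r7c8 = 1 (sole candidate).
r7c9 = 6: row 7 has {1,2,3,5,7,8,9}; col 9 has {1,2,5,8,9}; box has {1,4,5,8,9} → only 6 remains.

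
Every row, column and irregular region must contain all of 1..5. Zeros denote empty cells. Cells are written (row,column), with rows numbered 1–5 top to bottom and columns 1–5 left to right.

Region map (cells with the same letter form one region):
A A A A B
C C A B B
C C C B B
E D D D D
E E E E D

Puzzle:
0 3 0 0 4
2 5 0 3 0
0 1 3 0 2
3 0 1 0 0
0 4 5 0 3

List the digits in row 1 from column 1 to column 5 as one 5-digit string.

(1,3) = 2: row 1 has {3,4}; col 3 has {1,3,5}; region has {3} → only 2 remains.
(2,3) = 4 (sole candidate).
(2,5) = 1 (sole candidate).
(3,1) = 4 (sole candidate).
(3,4) = 5 (sole candidate).
(4,2) = 2 (sole candidate).
(4,4) = 4 (sole candidate).
(4,5) = 5 (sole candidate).
(5,1) = 1 (sole candidate).
(5,4) = 2 (sole candidate).
(1,1) = 5: row 1 has {2,3,4}; col 1 has {1,2,3,4}; region has {2,3,4} → only 5 remains.
(1,4) = 1: row 1 has {2,3,4,5}; col 4 has {2,3,4,5}; region has {2,3,4,5} → only 1 remains.

53214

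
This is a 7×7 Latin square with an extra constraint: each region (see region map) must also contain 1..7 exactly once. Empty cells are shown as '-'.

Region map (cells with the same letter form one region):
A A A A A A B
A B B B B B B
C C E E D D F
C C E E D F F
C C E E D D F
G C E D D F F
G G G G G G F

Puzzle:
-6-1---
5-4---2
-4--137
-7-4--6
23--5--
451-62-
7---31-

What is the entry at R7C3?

6

R1C1 = 3 (sole candidate).
R1C7 = 5 (sole candidate).
R2C2 = 1 (sole candidate).
R2C5 = 7 (sole candidate).
R2C6 = 6 (sole candidate).
R3C1 = 6 (sole candidate).
R4C1 = 1 (sole candidate).
R4C5 = 2 (sole candidate).
R4C6 = 5 (sole candidate).
R6C4 = 7 (sole candidate).
R6C7 = 3 (sole candidate).
R7C2 = 2 (sole candidate).
R7C7 = 4 (sole candidate).
R1C5 = 4 (sole candidate).
R1C6 = 7 (sole candidate).
R2C4 = 3 (sole candidate).
R4C3 = 3 (sole candidate).
R5C4 = 6 (sole candidate).
R5C6 = 4 (sole candidate).
R5C7 = 1 (sole candidate).
R7C4 = 5 (sole candidate).
R1C3 = 2 (sole candidate).
R3C3 = 5 (sole candidate).
R3C4 = 2 (sole candidate).
R5C3 = 7 (sole candidate).
R7C3 = 6: row 7 has {1,2,3,4,5,7}; col 3 has {1,2,3,4,5,7}; region has {1,2,3,4,5,7} → only 6 remains.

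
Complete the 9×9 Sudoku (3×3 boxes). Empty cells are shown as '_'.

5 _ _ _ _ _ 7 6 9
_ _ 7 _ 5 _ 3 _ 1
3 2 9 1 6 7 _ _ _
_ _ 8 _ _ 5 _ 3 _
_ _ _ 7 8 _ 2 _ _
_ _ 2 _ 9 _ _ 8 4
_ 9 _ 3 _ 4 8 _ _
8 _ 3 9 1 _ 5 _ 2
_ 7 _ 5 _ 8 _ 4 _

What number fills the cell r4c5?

4

r2c8 = 2: row 2 has {1,3,5,7}; col 8 has {3,4,6,8}; box has {1,3,6,7,9} → only 2 remains.
r3c7 = 4: row 3 has {1,2,3,6,7,9}; col 7 has {2,3,5,7,8}; box has {1,2,3,6,7,9} → only 4 remains.
r3c8 = 5: row 3 has {1,2,3,4,6,7,9}; col 8 has {2,3,4,6,8}; box has {1,2,3,4,6,7,9} → only 5 remains.
r3c9 = 8: row 3 has {1,2,3,4,5,6,7,9}; col 9 has {1,2,4,9}; box has {1,2,3,4,5,6,7,9} → only 8 remains.
r6c4 = 6: row 6 has {2,4,8,9}; col 4 has {1,3,5,7,9}; box has {5,7,8,9} → only 6 remains.
r6c7 = 1: row 6 has {2,4,6,8,9}; col 7 has {2,3,4,5,7,8}; box has {2,3,4,8} → only 1 remains.
r8c6 = 6: row 8 has {1,2,3,5,8,9}; col 6 has {4,5,7,8}; box has {1,3,4,5,8,9} → only 6 remains.
r8c8 = 7: row 8 has {1,2,3,5,6,8,9}; col 8 has {2,3,4,5,6,8}; box has {2,4,5,8} → only 7 remains.
r9c5 = 2: row 9 has {4,5,7,8}; col 5 has {1,5,6,8,9}; box has {1,3,4,5,6,8,9} → only 2 remains.
r2c6 = 9: row 2 has {1,2,3,5,7}; col 6 has {4,5,6,7,8}; box has {1,5,6,7} → only 9 remains.
r4c5 = 4: row 4 has {3,5,8}; col 5 has {1,2,5,6,8,9}; box has {5,6,7,8,9} → only 4 remains.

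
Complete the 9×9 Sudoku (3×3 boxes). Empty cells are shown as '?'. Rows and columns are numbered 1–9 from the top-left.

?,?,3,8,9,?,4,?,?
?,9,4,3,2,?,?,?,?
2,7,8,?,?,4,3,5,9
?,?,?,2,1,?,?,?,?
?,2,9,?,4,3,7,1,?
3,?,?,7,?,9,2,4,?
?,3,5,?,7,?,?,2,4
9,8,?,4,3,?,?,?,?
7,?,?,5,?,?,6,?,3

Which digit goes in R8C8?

R3C5 = 6 (sole candidate).
R5C4 = 6 (sole candidate).
R8C8 = 7: row 8 has {3,4,8,9}; col 8 has {1,2,4,5}; box has {2,3,4,6} → only 7 remains.

7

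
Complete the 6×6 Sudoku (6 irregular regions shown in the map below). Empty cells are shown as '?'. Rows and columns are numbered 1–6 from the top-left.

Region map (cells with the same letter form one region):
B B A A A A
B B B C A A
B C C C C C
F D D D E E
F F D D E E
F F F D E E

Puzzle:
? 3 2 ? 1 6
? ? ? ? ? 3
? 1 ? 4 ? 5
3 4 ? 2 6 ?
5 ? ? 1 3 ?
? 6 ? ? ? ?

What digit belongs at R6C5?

R1C1 = 4: row 1 has {1,2,3,6}; col 1 has {3,5}; region has {3} → only 4 remains.
R1C4 = 5: row 1 has {1,2,3,4,6}; col 4 has {1,2,4}; region has {1,2,3,6} → only 5 remains.
R2C4 = 6: row 2 has {3}; col 4 has {1,2,4,5}; region has {1,4,5} → only 6 remains.
R2C5 = 4: row 2 has {3,6}; col 5 has {1,3,6}; region has {1,2,3,5,6} → only 4 remains.
R3C3 = 3: row 3 has {1,4,5}; col 3 has {2}; region has {1,4,5,6} → only 3 remains.
R3C5 = 2: row 3 has {1,3,4,5}; col 5 has {1,3,4,6}; region has {1,3,4,5,6} → only 2 remains.
R4C3 = 5: row 4 has {2,3,4,6}; col 3 has {2,3}; region has {1,2,4} → only 5 remains.
R4C6 = 1: row 4 has {2,3,4,5,6}; col 6 has {3,5,6}; region has {3,6} → only 1 remains.
R5C2 = 2: row 5 has {1,3,5}; col 2 has {1,3,4,6}; region has {3,5,6} → only 2 remains.
R5C3 = 6: row 5 has {1,2,3,5}; col 3 has {2,3,5}; region has {1,2,4,5} → only 6 remains.
R5C6 = 4: row 5 has {1,2,3,5,6}; col 6 has {1,3,5,6}; region has {1,3,6} → only 4 remains.
R6C1 = 1: row 6 has {6}; col 1 has {3,4,5}; region has {2,3,5,6} → only 1 remains.
R6C3 = 4: row 6 has {1,6}; col 3 has {2,3,5,6}; region has {1,2,3,5,6} → only 4 remains.
R6C4 = 3: row 6 has {1,4,6}; col 4 has {1,2,4,5,6}; region has {1,2,4,5,6} → only 3 remains.
R6C5 = 5: row 6 has {1,3,4,6}; col 5 has {1,2,3,4,6}; region has {1,3,4,6} → only 5 remains.

5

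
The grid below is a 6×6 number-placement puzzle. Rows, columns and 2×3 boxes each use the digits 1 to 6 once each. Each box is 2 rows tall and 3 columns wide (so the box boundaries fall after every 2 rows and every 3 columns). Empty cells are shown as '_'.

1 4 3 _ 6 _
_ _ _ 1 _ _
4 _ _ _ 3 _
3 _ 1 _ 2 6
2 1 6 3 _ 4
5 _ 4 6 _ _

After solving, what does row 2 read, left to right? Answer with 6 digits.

625143

row 2, column 1 = 6: row 2 has {1}; col 1 has {1,2,3,4,5}; box has {1,3,4} → only 6 remains.
row 3, column 4 = 5: row 3 has {3,4}; col 4 has {1,3,6}; box has {2,3,6} → only 5 remains.
row 3, column 6 = 1: row 3 has {3,4,5}; col 6 has {4,6}; box has {2,3,5,6} → only 1 remains.
row 4, column 2 = 5: row 4 has {1,2,3,6}; col 2 has {1,4}; box has {1,3,4} → only 5 remains.
row 4, column 4 = 4: row 4 has {1,2,3,5,6}; col 4 has {1,3,5,6}; box has {1,2,3,5,6} → only 4 remains.
row 5, column 5 = 5: row 5 has {1,2,3,4,6}; col 5 has {2,3,6}; box has {3,4,6} → only 5 remains.
row 6, column 2 = 3: row 6 has {4,5,6}; col 2 has {1,4,5}; box has {1,2,4,5,6} → only 3 remains.
row 6, column 5 = 1: row 6 has {3,4,5,6}; col 5 has {2,3,5,6}; box has {3,4,5,6} → only 1 remains.
row 6, column 6 = 2: row 6 has {1,3,4,5,6}; col 6 has {1,4,6}; box has {1,3,4,5,6} → only 2 remains.
row 1, column 4 = 2: row 1 has {1,3,4,6}; col 4 has {1,3,4,5,6}; box has {1,6} → only 2 remains.
row 1, column 6 = 5: row 1 has {1,2,3,4,6}; col 6 has {1,2,4,6}; box has {1,2,6} → only 5 remains.
row 2, column 2 = 2: row 2 has {1,6}; col 2 has {1,3,4,5}; box has {1,3,4,6} → only 2 remains.
row 2, column 3 = 5: row 2 has {1,2,6}; col 3 has {1,3,4,6}; box has {1,2,3,4,6} → only 5 remains.
row 2, column 5 = 4: row 2 has {1,2,5,6}; col 5 has {1,2,3,5,6}; box has {1,2,5,6} → only 4 remains.
row 2, column 6 = 3: row 2 has {1,2,4,5,6}; col 6 has {1,2,4,5,6}; box has {1,2,4,5,6} → only 3 remains.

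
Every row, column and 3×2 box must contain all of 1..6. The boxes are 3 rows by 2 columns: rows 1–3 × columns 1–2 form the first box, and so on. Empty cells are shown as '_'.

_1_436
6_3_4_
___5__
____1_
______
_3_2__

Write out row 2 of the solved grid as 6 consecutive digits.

623145

R1C3 = 2 (sole candidate).
R2C4 = 1: row 2 has {3,4,6}; col 4 has {2,4,5}; box has {2,3,4,5} → only 1 remains.
R3C3 = 6 (sole candidate).
R3C5 = 2 (sole candidate).
R3C6 = 1 (sole candidate).
R1C1 = 5 (sole candidate).
R2C2 = 2: row 2 has {1,3,4,6}; col 2 has {1,3}; box has {1,5,6} → only 2 remains.
R2C6 = 5: row 2 has {1,2,3,4,6}; col 6 has {1,6}; box has {1,2,3,4,6} → only 5 remains.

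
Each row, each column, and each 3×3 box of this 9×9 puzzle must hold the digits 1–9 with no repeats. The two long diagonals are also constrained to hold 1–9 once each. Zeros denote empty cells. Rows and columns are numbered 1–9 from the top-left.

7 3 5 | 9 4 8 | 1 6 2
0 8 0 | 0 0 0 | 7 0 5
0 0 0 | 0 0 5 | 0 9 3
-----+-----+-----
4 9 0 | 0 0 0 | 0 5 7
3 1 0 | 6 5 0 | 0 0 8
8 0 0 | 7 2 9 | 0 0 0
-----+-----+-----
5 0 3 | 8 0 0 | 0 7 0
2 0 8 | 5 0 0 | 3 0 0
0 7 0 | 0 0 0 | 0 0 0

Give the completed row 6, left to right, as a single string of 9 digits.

856729431

r2c8 = 4 (sole candidate).
r3c7 = 8 (sole candidate).
r4c6 = 1 (sole candidate).
r5c6 = 4 (sole candidate).
r5c8 = 2 (sole candidate).
r6c3 = 6: row 6 has {2,7,8,9}; col 3 has {3,5,8}; box has {1,3,4,8,9} → only 6 remains.
r6c7 = 4: row 6 has {2,6,7,8,9}; col 7 has {1,3,7,8}; box has {2,5,7,8} → only 4 remains.
r6c9 = 1: row 6 has {2,4,6,7,8,9}; col 9 has {2,3,5,7,8}; box has {2,4,5,7,8} → only 1 remains.
r8c2 = 6 (sole candidate).
r8c6 = 7 (sole candidate).
r8c8 = 1 (sole candidate).
r9c1 = 9 (sole candidate).
r9c8 = 8 (sole candidate).
r4c3 = 2 (sole candidate).
r4c4 = 3 (sole candidate).
r4c5 = 8 (sole candidate).
r4c7 = 6 (sole candidate).
r5c3 = 7 (sole candidate).
r5c7 = 9 (sole candidate).
r6c2 = 5: row 6 has {1,2,4,6,7,8,9}; col 2 has {1,3,6,7,8,9}; box has {1,2,3,4,6,7,8,9} → only 5 remains.
r6c8 = 3: row 6 has {1,2,4,5,6,7,8,9}; col 8 has {1,2,4,5,6,7,8,9}; box has {1,2,4,5,6,7,8,9} → only 3 remains.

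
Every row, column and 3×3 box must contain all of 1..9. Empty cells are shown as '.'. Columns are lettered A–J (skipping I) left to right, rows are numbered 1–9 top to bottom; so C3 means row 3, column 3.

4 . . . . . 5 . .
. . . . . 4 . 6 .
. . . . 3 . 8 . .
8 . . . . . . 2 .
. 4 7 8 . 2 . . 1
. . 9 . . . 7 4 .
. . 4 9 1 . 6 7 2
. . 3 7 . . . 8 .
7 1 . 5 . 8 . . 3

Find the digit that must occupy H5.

A7 = 5: row 7 has {1,2,4,6,7,9}; col 1 has {4,7,8}; box has {1,3,4,7} → only 5 remains.
B7 = 8: row 7 has {1,2,4,5,6,7,9}; col 2 has {1,4}; box has {1,3,4,5,7} → only 8 remains.
F7 = 3: row 7 has {1,2,4,5,6,7,8,9}; col 6 has {2,4,8}; box has {1,5,7,8,9} → only 3 remains.
F8 = 6: row 8 has {3,7,8}; col 6 has {2,3,4,8}; box has {1,3,5,7,8,9} → only 6 remains.
H9 = 9: row 9 has {1,3,5,7,8}; col 8 has {2,4,6,7,8}; box has {2,3,6,7,8} → only 9 remains.
H3 = 1: row 3 has {3,8}; col 8 has {2,4,6,7,8,9}; box has {5,6,8} → only 1 remains.
G9 = 4: row 9 has {1,3,5,7,8,9}; col 7 has {5,6,7,8}; box has {2,3,6,7,8,9} → only 4 remains.
H1 = 3: row 1 has {4,5}; col 8 has {1,2,4,6,7,8,9}; box has {1,5,6,8} → only 3 remains.
H5 = 5: row 5 has {1,2,4,7,8}; col 8 has {1,2,3,4,6,7,8,9}; box has {1,2,4,7} → only 5 remains.

5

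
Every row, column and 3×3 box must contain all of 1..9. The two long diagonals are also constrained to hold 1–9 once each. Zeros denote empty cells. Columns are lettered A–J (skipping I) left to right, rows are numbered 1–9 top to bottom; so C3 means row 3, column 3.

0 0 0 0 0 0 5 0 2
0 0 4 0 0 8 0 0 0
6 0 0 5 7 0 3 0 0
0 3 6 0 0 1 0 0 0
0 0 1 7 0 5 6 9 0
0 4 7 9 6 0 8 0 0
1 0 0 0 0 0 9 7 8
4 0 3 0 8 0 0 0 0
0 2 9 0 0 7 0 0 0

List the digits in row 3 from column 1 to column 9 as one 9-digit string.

612574389

C1 = 8: row 1 has {2,5}; col 3 has {1,3,4,6,7,9}; box has {4,6} → only 8 remains.
H2 = 6: row 2 has {4,8}; col 8 has {7,9}; box has {2,3,5}; anti-diagonal has {1,2,3,9} → only 6 remains.
C3 = 2: row 3 has {3,5,6,7}; col 3 has {1,3,4,6,7,8,9}; box has {4,6,8}; main diagonal has {9} → only 2 remains.
B5 = 8: row 5 has {1,5,6,7,9}; col 2 has {2,3,4}; box has {1,3,4,6,7} → only 8 remains.
E5 = 4: row 5 has {1,5,6,7,8,9}; col 5 has {6,7,8}; box has {1,5,6,7,9}; main diagonal has {2,9}; anti-diagonal has {1,2,3,6,9} → only 4 remains.
J5 = 3: row 5 has {1,4,5,6,7,8,9}; col 9 has {2,8}; box has {6,8,9} → only 3 remains.
F6 = 3: row 6 has {4,6,7,8,9}; col 6 has {1,5,7,8}; box has {1,4,5,6,7,9}; main diagonal has {2,4,9} → only 3 remains.
C7 = 5: row 7 has {1,7,8,9}; col 3 has {1,2,3,4,6,7,8,9}; box has {1,2,3,4,9}; anti-diagonal has {1,2,3,4,6,9} → only 5 remains.
B8 = 7: row 8 has {3,4,8}; col 2 has {2,3,4,8}; box has {1,2,3,4,5,9}; anti-diagonal has {1,2,3,4,5,6,9} → only 7 remains.
A9 = 8: row 9 has {2,7,9}; col 1 has {1,4,6}; box has {1,2,3,4,5,7,9}; anti-diagonal has {1,2,3,4,5,6,7,9} → only 8 remains.
A1 = 7: row 1 has {2,5,8}; col 1 has {1,4,6,8}; box has {2,4,6,8}; main diagonal has {2,3,4,9} → only 7 remains.
D4 = 8: row 4 has {1,3,6}; col 4 has {5,7,9}; box has {1,3,4,5,6,7,9}; main diagonal has {2,3,4,7,9} → only 8 remains.
E4 = 2: row 4 has {1,3,6,8}; col 5 has {4,6,7,8}; box has {1,3,4,5,6,7,8,9} → only 2 remains.
A5 = 2: row 5 has {1,3,4,5,6,7,8,9}; col 1 has {1,4,6,7,8}; box has {1,3,4,6,7,8} → only 2 remains.
A6 = 5: row 6 has {3,4,6,7,8,9}; col 1 has {1,2,4,6,7,8}; box has {1,2,3,4,6,7,8} → only 5 remains.
J6 = 1: row 6 has {3,4,5,6,7,8,9}; col 9 has {2,3,8}; box has {3,6,8,9} → only 1 remains.
B7 = 6: row 7 has {1,5,7,8,9}; col 2 has {2,3,4,7,8}; box has {1,2,3,4,5,7,8,9} → only 6 remains.
E7 = 3: row 7 has {1,5,6,7,8,9}; col 5 has {2,4,6,7,8}; box has {7,8} → only 3 remains.
A4 = 9: row 4 has {1,2,3,6,8}; col 1 has {1,2,4,5,6,7,8}; box has {1,2,3,4,5,6,7,8} → only 9 remains.
H6 = 2: row 6 has {1,3,4,5,6,7,8,9}; col 8 has {6,7,9}; box has {1,3,6,8,9} → only 2 remains.
A2 = 3: row 2 has {4,6,8}; col 1 has {1,2,4,5,6,7,8,9}; box has {2,4,6,7,8} → only 3 remains.
D1 = 3: in row 1, 3 can only go here (every other open cell in that row sees a 3).
F1 = 6: in row 1, 6 can only go here (every other open cell in that row sees a 6).
H1 = 4: in row 1, 4 can only go here (every other open cell in that row sees a 4).
J3 = 9: row 3 has {2,3,5,6,7}; col 9 has {1,2,3,8}; box has {2,3,4,5,6} → only 9 remains.
H4 = 5: row 4 has {1,2,3,6,8,9}; col 8 has {2,4,6,7,9}; box has {1,2,3,6,8,9} → only 5 remains.
H8 = 1: row 8 has {3,4,7,8}; col 8 has {2,4,5,6,7,9}; box has {7,8,9}; main diagonal has {2,3,4,7,8,9} → only 1 remains.
G9 = 4: row 9 has {2,7,8,9}; col 7 has {3,5,6,8,9}; box has {1,7,8,9} → only 4 remains.
H9 = 3: row 9 has {2,4,7,8,9}; col 8 has {1,2,4,5,6,7,9}; box has {1,4,7,8,9} → only 3 remains.
B2 = 5: row 2 has {3,4,6,8}; col 2 has {2,3,4,6,7,8}; box has {2,3,4,6,7,8}; main diagonal has {1,2,3,4,7,8,9} → only 5 remains.
J2 = 7: row 2 has {3,4,5,6,8}; col 9 has {1,2,3,8,9}; box has {2,3,4,5,6,9} → only 7 remains.
B3 = 1: row 3 has {2,3,5,6,7,9}; col 2 has {2,3,4,5,6,7,8}; box has {2,3,4,5,6,7,8} → only 1 remains.
F3 = 4: row 3 has {1,2,3,5,6,7,9}; col 6 has {1,3,5,6,7,8}; box has {3,5,6,7,8} → only 4 remains.
H3 = 8: row 3 has {1,2,3,4,5,6,7,9}; col 8 has {1,2,3,4,5,6,7,9}; box has {2,3,4,5,6,7,9} → only 8 remains.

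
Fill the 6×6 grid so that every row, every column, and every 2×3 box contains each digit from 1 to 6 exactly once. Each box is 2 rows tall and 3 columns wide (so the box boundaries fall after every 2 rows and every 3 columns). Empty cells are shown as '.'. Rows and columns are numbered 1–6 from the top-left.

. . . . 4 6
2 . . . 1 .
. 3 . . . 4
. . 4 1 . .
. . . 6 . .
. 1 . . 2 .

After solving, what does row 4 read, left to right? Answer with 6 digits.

r1c2 = 5: row 1 has {4,6}; col 2 has {1,3}; box has {2} → only 5 remains.
r1c4 = 2: in row 1, 2 can only go here (every other open cell in that row sees a 2).
r3c4 = 5: row 3 has {3,4}; col 4 has {1,2,6}; box has {1,4} → only 5 remains.
r3c5 = 6: row 3 has {3,4,5}; col 5 has {1,2,4}; box has {1,4,5} → only 6 remains.
r4c5 = 3: row 4 has {1,4}; col 5 has {1,2,4,6}; box has {1,4,5,6} → only 3 remains.
r4c6 = 2: row 4 has {1,3,4}; col 6 has {4,6}; box has {1,3,4,5,6} → only 2 remains.
r5c5 = 5: row 5 has {6}; col 5 has {1,2,3,4,6}; box has {2,6} → only 5 remains.
r6c6 = 3: row 6 has {1,2}; col 6 has {2,4,6}; box has {2,5,6} → only 3 remains.
r2c4 = 3: row 2 has {1,2}; col 4 has {1,2,5,6}; box has {1,2,4,6} → only 3 remains.
r2c6 = 5: row 2 has {1,2,3}; col 6 has {2,3,4,6}; box has {1,2,3,4,6} → only 5 remains.
r3c1 = 1: row 3 has {3,4,5,6}; col 1 has {2}; box has {3,4} → only 1 remains.
r3c3 = 2: row 3 has {1,3,4,5,6}; col 3 has {4}; box has {1,3,4} → only 2 remains.
r4c2 = 6: row 4 has {1,2,3,4}; col 2 has {1,3,5}; box has {1,2,3,4} → only 6 remains.
r5c3 = 3: row 5 has {5,6}; col 3 has {2,4}; box has {1} → only 3 remains.
r5c6 = 1: row 5 has {3,5,6}; col 6 has {2,3,4,5,6}; box has {2,3,5,6} → only 1 remains.
r6c4 = 4: row 6 has {1,2,3}; col 4 has {1,2,3,5,6}; box has {1,2,3,5,6} → only 4 remains.
r1c1 = 3: row 1 has {2,4,5,6}; col 1 has {1,2}; box has {2,5} → only 3 remains.
r1c3 = 1: row 1 has {2,3,4,5,6}; col 3 has {2,3,4}; box has {2,3,5} → only 1 remains.
r2c2 = 4: row 2 has {1,2,3,5}; col 2 has {1,3,5,6}; box has {1,2,3,5} → only 4 remains.
r2c3 = 6: row 2 has {1,2,3,4,5}; col 3 has {1,2,3,4}; box has {1,2,3,4,5} → only 6 remains.
r4c1 = 5: row 4 has {1,2,3,4,6}; col 1 has {1,2,3}; box has {1,2,3,4,6} → only 5 remains.

564132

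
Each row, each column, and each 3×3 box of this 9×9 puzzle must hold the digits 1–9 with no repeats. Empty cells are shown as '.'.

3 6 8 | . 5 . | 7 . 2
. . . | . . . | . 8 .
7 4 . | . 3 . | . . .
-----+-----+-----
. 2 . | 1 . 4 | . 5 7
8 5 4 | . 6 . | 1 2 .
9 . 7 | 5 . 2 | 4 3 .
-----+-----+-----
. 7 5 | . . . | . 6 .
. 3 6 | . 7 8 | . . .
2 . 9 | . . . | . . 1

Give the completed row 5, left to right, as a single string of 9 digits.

854763129

r4c1 = 6 (sole candidate).
r4c3 = 3 (sole candidate).
r5c9 = 9: row 5 has {1,2,4,5,6,8}; col 9 has {1,2,7}; box has {1,2,3,4,5,7} → only 9 remains.
r6c2 = 1 (sole candidate).
r6c5 = 8 (sole candidate).
r6c9 = 6 (sole candidate).
r9c2 = 8 (sole candidate).
r9c5 = 4 (sole candidate).
r9c8 = 7 (sole candidate).
r2c2 = 9 (sole candidate).
r3c9 = 5 (sole candidate).
r4c5 = 9 (sole candidate).
r4c7 = 8 (sole candidate).
r8c9 = 4 (sole candidate).
r2c9 = 3 (sole candidate).
r7c9 = 8 (sole candidate).
r8c1 = 1 (sole candidate).
r8c8 = 9 (sole candidate).
r2c1 = 5 (sole candidate).
r2c7 = 6 (sole candidate).
r3c7 = 9 (sole candidate).
r3c8 = 1 (sole candidate).
r7c1 = 4 (sole candidate).
r8c4 = 2 (sole candidate).
r8c7 = 5 (sole candidate).
r9c7 = 3 (sole candidate).
r1c8 = 4 (sole candidate).
r3c3 = 2 (sole candidate).
r3c6 = 6 (sole candidate).
r7c5 = 1 (sole candidate).
r7c7 = 2 (sole candidate).
r9c4 = 6 (sole candidate).
r9c6 = 5 (sole candidate).
r1c4 = 9 (sole candidate).
r1c6 = 1 (sole candidate).
r2c3 = 1 (sole candidate).
r2c5 = 2 (sole candidate).
r2c6 = 7 (sole candidate).
r3c4 = 8 (sole candidate).
r5c6 = 3: row 5 has {1,2,4,5,6,8,9}; col 6 has {1,2,4,5,6,7,8}; box has {1,2,4,5,6,8,9} → only 3 remains.
r7c4 = 3 (sole candidate).
r7c6 = 9 (sole candidate).
r2c4 = 4 (sole candidate).
r5c4 = 7: row 5 has {1,2,3,4,5,6,8,9}; col 4 has {1,2,3,4,5,6,8,9}; box has {1,2,3,4,5,6,8,9} → only 7 remains.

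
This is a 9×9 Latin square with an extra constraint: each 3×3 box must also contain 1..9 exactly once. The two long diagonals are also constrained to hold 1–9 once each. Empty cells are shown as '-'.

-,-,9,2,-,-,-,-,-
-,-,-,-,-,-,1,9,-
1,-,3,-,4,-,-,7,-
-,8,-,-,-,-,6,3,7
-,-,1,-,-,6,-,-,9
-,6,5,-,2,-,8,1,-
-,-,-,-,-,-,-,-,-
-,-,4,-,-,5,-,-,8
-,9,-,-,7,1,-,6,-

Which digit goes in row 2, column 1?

row 4, column 3 = 2: row 4 has {3,6,7,8}; col 3 has {1,3,4,5,9}; box has {1,5,6,8} → only 2 remains.
row 4, column 6 = 4: row 4 has {2,3,6,7,8}; col 6 has {1,5,6}; box has {2,6}; anti-diagonal has {9} → only 4 remains.
row 6, column 9 = 4: row 6 has {1,2,5,6,8}; col 9 has {7,8,9}; box has {1,3,6,7,8,9} → only 4 remains.
row 8, column 8 = 2: row 8 has {4,5,8}; col 8 has {1,3,6,7,9}; box has {6,8}; main diagonal has {3} → only 2 remains.
row 9, column 3 = 8: row 9 has {1,6,7,9}; col 3 has {1,2,3,4,5,9}; box has {4,9} → only 8 remains.
row 9, column 9 = 5: row 9 has {1,6,7,8,9}; col 9 has {4,7,8,9}; box has {2,6,8}; main diagonal has {2,3} → only 5 remains.
row 4, column 1 = 9: row 4 has {2,3,4,6,7,8}; col 1 has {1}; box has {1,2,5,6,8} → only 9 remains.
row 4, column 4 = 1: row 4 has {2,3,4,6,7,8,9}; col 4 has {2}; box has {2,4,6}; main diagonal has {2,3,5} → only 1 remains.
row 4, column 5 = 5: row 4 has {1,2,3,4,6,7,8,9}; col 5 has {2,4,7}; box has {1,2,4,6} → only 5 remains.
row 5, column 5 = 8: row 5 has {1,6,9}; col 5 has {2,4,5,7}; box has {1,2,4,5,6}; main diagonal has {1,2,3,5}; anti-diagonal has {4,9} → only 8 remains.
row 5, column 8 = 5: row 5 has {1,6,8,9}; col 8 has {1,2,3,6,7,9}; box has {1,3,4,6,7,8,9} → only 5 remains.
row 7, column 8 = 4: row 7 has {}; col 8 has {1,2,3,5,6,7,9}; box has {2,5,6,8} → only 4 remains.
row 9, column 7 = 3: row 9 has {1,5,6,7,8,9}; col 7 has {1,6,8}; box has {2,4,5,6,8} → only 3 remains.
row 1, column 8 = 8: row 1 has {2,9}; col 8 has {1,2,3,4,5,6,7,9}; box has {1,7,9} → only 8 remains.
row 5, column 7 = 2: row 5 has {1,5,6,8,9}; col 7 has {1,3,6,8}; box has {1,3,4,5,6,7,8,9} → only 2 remains.
row 7, column 9 = 1: row 7 has {4}; col 9 has {4,5,7,8,9}; box has {2,3,4,5,6,8} → only 1 remains.
row 9, column 1 = 2: row 9 has {1,3,5,6,7,8,9}; col 1 has {1,9}; box has {4,8,9}; anti-diagonal has {4,8,9} → only 2 remains.
row 9, column 4 = 4: row 9 has {1,2,3,5,6,7,8,9}; col 4 has {1,2}; box has {1,5,7} → only 4 remains.
row 3, column 7 = 5: row 3 has {1,3,4,7}; col 7 has {1,2,3,6,8}; box has {1,7,8,9}; anti-diagonal has {2,4,8,9} → only 5 remains.
row 1, column 7 = 4: row 1 has {2,8,9}; col 7 has {1,2,3,5,6,8}; box has {1,5,7,8,9} → only 4 remains.
row 3, column 2 = 2: row 3 has {1,3,4,5,7}; col 2 has {6,8,9}; box has {1,3,9} → only 2 remains.
row 3, column 9 = 6: row 3 has {1,2,3,4,5,7}; col 9 has {1,4,5,7,8,9}; box has {1,4,5,7,8,9} → only 6 remains.
row 1, column 9 = 3: row 1 has {2,4,8,9}; col 9 has {1,4,5,6,7,8,9}; box has {1,4,5,6,7,8,9}; anti-diagonal has {2,4,5,8,9} → only 3 remains.
row 2, column 9 = 2: row 2 has {1,9}; col 9 has {1,3,4,5,6,7,8,9}; box has {1,3,4,5,6,7,8,9} → only 2 remains.
row 6, column 4 = 7: row 6 has {1,2,4,5,6,8}; col 4 has {1,2,4}; box has {1,2,4,5,6,8}; anti-diagonal has {2,3,4,5,8,9} → only 7 remains.
row 6, column 6 = 9: row 6 has {1,2,4,5,6,7,8}; col 6 has {1,4,5,6}; box has {1,2,4,5,6,7,8}; main diagonal has {1,2,3,5,8} → only 9 remains.
row 7, column 3 = 6: row 7 has {1,4}; col 3 has {1,2,3,4,5,8,9}; box has {2,4,8,9}; anti-diagonal has {2,3,4,5,7,8,9} → only 6 remains.
row 7, column 7 = 7: row 7 has {1,4,6}; col 7 has {1,2,3,4,5,6,8}; box has {1,2,3,4,5,6,8}; main diagonal has {1,2,3,5,8,9} → only 7 remains.
row 8, column 2 = 1: row 8 has {2,4,5,8}; col 2 has {2,6,8,9}; box has {2,4,6,8,9}; anti-diagonal has {2,3,4,5,6,7,8,9} → only 1 remains.
row 8, column 7 = 9: row 8 has {1,2,4,5,8}; col 7 has {1,2,3,4,5,6,7,8}; box has {1,2,3,4,5,6,7,8} → only 9 remains.
row 1, column 1 = 6: row 1 has {2,3,4,8,9}; col 1 has {1,2,9}; box has {1,2,3,9}; main diagonal has {1,2,3,5,7,8,9} → only 6 remains.
row 1, column 5 = 1: row 1 has {2,3,4,6,8,9}; col 5 has {2,4,5,7,8}; box has {2,4} → only 1 remains.
row 1, column 6 = 7: row 1 has {1,2,3,4,6,8,9}; col 6 has {1,4,5,6,9}; box has {1,2,4} → only 7 remains.
row 2, column 2 = 4: row 2 has {1,2,9}; col 2 has {1,2,6,8,9}; box has {1,2,3,6,9}; main diagonal has {1,2,3,5,6,7,8,9} → only 4 remains.
row 2, column 3 = 7: row 2 has {1,2,4,9}; col 3 has {1,2,3,4,5,6,8,9}; box has {1,2,3,4,6,9} → only 7 remains.
row 3, column 6 = 8: row 3 has {1,2,3,4,5,6,7}; col 6 has {1,4,5,6,7,9}; box has {1,2,4,7} → only 8 remains.
row 5, column 4 = 3: row 5 has {1,2,5,6,8,9}; col 4 has {1,2,4,7}; box has {1,2,4,5,6,7,8,9} → only 3 remains.
row 6, column 1 = 3: row 6 has {1,2,4,5,6,7,8,9}; col 1 has {1,2,6,9}; box has {1,2,5,6,8,9} → only 3 remains.
row 7, column 1 = 5: row 7 has {1,4,6,7}; col 1 has {1,2,3,6,9}; box has {1,2,4,6,8,9} → only 5 remains.
row 7, column 2 = 3: row 7 has {1,4,5,6,7}; col 2 has {1,2,4,6,8,9}; box has {1,2,4,5,6,8,9} → only 3 remains.
row 7, column 5 = 9: row 7 has {1,3,4,5,6,7}; col 5 has {1,2,4,5,7,8}; box has {1,4,5,7} → only 9 remains.
row 7, column 6 = 2: row 7 has {1,3,4,5,6,7,9}; col 6 has {1,4,5,6,7,8,9}; box has {1,4,5,7,9} → only 2 remains.
row 8, column 1 = 7: row 8 has {1,2,4,5,8,9}; col 1 has {1,2,3,5,6,9}; box has {1,2,3,4,5,6,8,9} → only 7 remains.
row 8, column 4 = 6: row 8 has {1,2,4,5,7,8,9}; col 4 has {1,2,3,4,7}; box has {1,2,4,5,7,9} → only 6 remains.
row 8, column 5 = 3: row 8 has {1,2,4,5,6,7,8,9}; col 5 has {1,2,4,5,7,8,9}; box has {1,2,4,5,6,7,9} → only 3 remains.
row 1, column 2 = 5: row 1 has {1,2,3,4,6,7,8,9}; col 2 has {1,2,3,4,6,8,9}; box has {1,2,3,4,6,7,9} → only 5 remains.
row 2, column 1 = 8: row 2 has {1,2,4,7,9}; col 1 has {1,2,3,5,6,7,9}; box has {1,2,3,4,5,6,7,9} → only 8 remains.

8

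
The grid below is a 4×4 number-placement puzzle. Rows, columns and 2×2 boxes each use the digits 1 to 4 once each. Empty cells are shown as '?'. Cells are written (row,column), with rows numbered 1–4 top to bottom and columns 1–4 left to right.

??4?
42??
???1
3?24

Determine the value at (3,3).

(1,1) = 1: row 1 has {4}; col 1 has {3,4}; box has {2,4} → only 1 remains.
(1,2) = 3: row 1 has {1,4}; col 2 has {2}; box has {1,2,4} → only 3 remains.
(1,4) = 2: row 1 has {1,3,4}; col 4 has {1,4}; box has {4} → only 2 remains.
(2,4) = 3: row 2 has {2,4}; col 4 has {1,2,4}; box has {2,4} → only 3 remains.
(3,1) = 2: row 3 has {1}; col 1 has {1,3,4}; box has {3} → only 2 remains.
(3,2) = 4: row 3 has {1,2}; col 2 has {2,3}; box has {2,3} → only 4 remains.
(3,3) = 3: row 3 has {1,2,4}; col 3 has {2,4}; box has {1,2,4} → only 3 remains.

3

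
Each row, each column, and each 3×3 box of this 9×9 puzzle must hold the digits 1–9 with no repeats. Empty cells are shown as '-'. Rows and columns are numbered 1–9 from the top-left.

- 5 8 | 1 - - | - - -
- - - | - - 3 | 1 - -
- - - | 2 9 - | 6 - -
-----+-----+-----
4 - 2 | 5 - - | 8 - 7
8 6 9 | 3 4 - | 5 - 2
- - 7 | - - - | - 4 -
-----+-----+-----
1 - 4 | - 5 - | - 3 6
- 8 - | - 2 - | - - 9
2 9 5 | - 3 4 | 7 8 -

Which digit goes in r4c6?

r2c3 = 6: row 2 has {1,3}; col 3 has {2,4,5,7,8,9}; box has {5,8} → only 6 remains.
r5c8 = 1: row 5 has {2,3,4,5,6,8,9}; col 8 has {3,4,8}; box has {2,4,5,7,8} → only 1 remains.
r6c9 = 3: row 6 has {4,7}; col 9 has {2,6,7,9}; box has {1,2,4,5,7,8} → only 3 remains.
r7c2 = 7: row 7 has {1,3,4,5,6}; col 2 has {5,6,8,9}; box has {1,2,4,5,8,9} → only 7 remains.
r7c7 = 2: row 7 has {1,3,4,5,6,7}; col 7 has {1,5,6,7,8}; box has {3,6,7,8,9} → only 2 remains.
r8c3 = 3: row 8 has {2,8,9}; col 3 has {2,4,5,6,7,8,9}; box has {1,2,4,5,7,8,9} → only 3 remains.
r8c7 = 4: row 8 has {2,3,8,9}; col 7 has {1,2,5,6,7,8}; box has {2,3,6,7,8,9} → only 4 remains.
r8c8 = 5: row 8 has {2,3,4,8,9}; col 8 has {1,3,4,8}; box has {2,3,4,6,7,8,9} → only 5 remains.
r9c4 = 6: row 9 has {2,3,4,5,7,8,9}; col 4 has {1,2,3,5}; box has {2,3,4,5} → only 6 remains.
r9c9 = 1: row 9 has {2,3,4,5,6,7,8,9}; col 9 has {2,3,6,7,9}; box has {2,3,4,5,6,7,8,9} → only 1 remains.
r1c9 = 4: row 1 has {1,5,8}; col 9 has {1,2,3,6,7,9}; box has {1,6} → only 4 remains.
r3c3 = 1: row 3 has {2,6,9}; col 3 has {2,3,4,5,6,7,8,9}; box has {5,6,8} → only 1 remains.
r3c8 = 7: row 3 has {1,2,6,9}; col 8 has {1,3,4,5,8}; box has {1,4,6} → only 7 remains.
r5c6 = 7: row 5 has {1,2,3,4,5,6,8,9}; col 6 has {3,4}; box has {3,4,5} → only 7 remains.
r6c1 = 5: row 6 has {3,4,7}; col 1 has {1,2,4,8}; box has {2,4,6,7,8,9} → only 5 remains.
r6c2 = 1: row 6 has {3,4,5,7}; col 2 has {5,6,7,8,9}; box has {2,4,5,6,7,8,9} → only 1 remains.
r6c7 = 9: row 6 has {1,3,4,5,7}; col 7 has {1,2,4,5,6,7,8}; box has {1,2,3,4,5,7,8} → only 9 remains.
r8c1 = 6: row 8 has {2,3,4,5,8,9}; col 1 has {1,2,4,5,8}; box has {1,2,3,4,5,7,8,9} → only 6 remains.
r8c4 = 7: row 8 has {2,3,4,5,6,8,9}; col 4 has {1,2,3,5,6}; box has {2,3,4,5,6} → only 7 remains.
r8c6 = 1: row 8 has {2,3,4,5,6,7,8,9}; col 6 has {3,4,7}; box has {2,3,4,5,6,7} → only 1 remains.
r1c6 = 6: row 1 has {1,4,5,8}; col 6 has {1,3,4,7}; box has {1,2,3,9} → only 6 remains.
r1c7 = 3: row 1 has {1,4,5,6,8}; col 7 has {1,2,4,5,6,7,8,9}; box has {1,4,6,7} → only 3 remains.
r3c1 = 3: row 3 has {1,2,6,7,9}; col 1 has {1,2,4,5,6,8}; box has {1,5,6,8} → only 3 remains.
r3c2 = 4: row 3 has {1,2,3,6,7,9}; col 2 has {1,5,6,7,8,9}; box has {1,3,5,6,8} → only 4 remains.
r4c2 = 3: row 4 has {2,4,5,7,8}; col 2 has {1,4,5,6,7,8,9}; box has {1,2,4,5,6,7,8,9} → only 3 remains.
r4c6 = 9: row 4 has {2,3,4,5,7,8}; col 6 has {1,3,4,6,7}; box has {3,4,5,7} → only 9 remains.

9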